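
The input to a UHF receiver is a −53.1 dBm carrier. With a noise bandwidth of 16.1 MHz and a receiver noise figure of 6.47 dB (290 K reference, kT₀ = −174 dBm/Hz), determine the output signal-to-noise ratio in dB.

42.4 dB

Noise floor: N = −174 + 10 log₁₀(B) + NF
10 log₁₀(1.61×10⁷) = 72.07 dB
N = −174 + 72.07 + 6.47 = −95.46 dBm
SNR = P_sig − N = −53.1 − (−95.46) = 42.36 dB → 42.4 dB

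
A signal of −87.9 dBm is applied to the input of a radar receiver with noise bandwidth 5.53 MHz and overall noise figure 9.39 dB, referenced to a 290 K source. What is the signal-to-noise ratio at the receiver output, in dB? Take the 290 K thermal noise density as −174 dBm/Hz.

9.3 dB

Noise floor: N = −174 + 10 log₁₀(B) + NF
10 log₁₀(5.53×10⁶) = 67.43 dB
N = −174 + 67.43 + 9.39 = −97.18 dBm
SNR = P_sig − N = −87.9 − (−97.18) = 9.28 dB → 9.3 dB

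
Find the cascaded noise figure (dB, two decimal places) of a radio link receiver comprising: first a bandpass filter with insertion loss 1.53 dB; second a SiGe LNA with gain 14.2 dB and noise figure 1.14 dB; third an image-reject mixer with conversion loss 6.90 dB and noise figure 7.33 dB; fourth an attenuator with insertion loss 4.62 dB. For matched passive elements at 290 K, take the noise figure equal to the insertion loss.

4.13 dB

Convert to linear (a loss of L dB is a gain of −L dB): F_i = 10^(NF_i/10), G_i = 10^(G_i,dB/10)
  Stage 1: F_1 = 10^(1.53/10) = 1.422, G_1 = 10^(−1.53/10) = 0.7031
  Stage 2: F_2 = 10^(1.14/10) = 1.300, G_2 = 10^(14.2/10) = 26.30
  Stage 3: F_3 = 10^(7.33/10) = 5.408, G_3 = 10^(−6.90/10) = 0.2042
  Stage 4: F_4 = 10^(4.62/10) = 2.897, G_4 = 10^(−4.62/10) = 0.3451
Friis cascade:
  F = 1.422 + (1.300 − 1)/0.7031 + (5.408 − 1)/18.49 + (2.897 − 1)/3.776 = 2.590
NF = 10 log₁₀(2.590) = 4.13 dB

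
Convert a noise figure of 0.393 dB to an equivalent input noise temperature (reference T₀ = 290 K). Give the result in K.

27.5 K

F = 10^(0.393/10) = 1.09471
T_e = (F − 1)·T₀ = (1.09471 − 1) × 290 = 27.5 K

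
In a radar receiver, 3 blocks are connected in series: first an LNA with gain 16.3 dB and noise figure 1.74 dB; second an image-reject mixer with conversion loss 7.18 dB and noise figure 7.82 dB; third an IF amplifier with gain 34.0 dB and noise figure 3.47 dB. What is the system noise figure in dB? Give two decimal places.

2.46 dB

Convert to linear (a loss of L dB is a gain of −L dB): F_i = 10^(NF_i/10), G_i = 10^(G_i,dB/10)
  Stage 1: F_1 = 10^(1.74/10) = 1.493, G_1 = 10^(16.3/10) = 42.66
  Stage 2: F_2 = 10^(7.82/10) = 6.053, G_2 = 10^(−7.18/10) = 0.1914
  Stage 3: F_3 = 10^(3.47/10) = 2.223, G_3 = 10^(34.0/10) = 2512
Friis cascade:
  F = 1.493 + (6.053 − 1)/42.66 + (2.223 − 1)/8.166 = 1.761
NF = 10 log₁₀(1.761) = 2.46 dB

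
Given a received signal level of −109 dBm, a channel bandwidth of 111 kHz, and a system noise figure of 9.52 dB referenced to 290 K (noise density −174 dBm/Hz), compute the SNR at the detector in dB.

5.0 dB

Noise floor: N = −174 + 10 log₁₀(B) + NF
10 log₁₀(1.11×10⁵) = 50.45 dB
N = −174 + 50.45 + 9.52 = −114.03 dBm
SNR = P_sig − N = −109 − (−114.03) = 5.03 dB → 5.0 dB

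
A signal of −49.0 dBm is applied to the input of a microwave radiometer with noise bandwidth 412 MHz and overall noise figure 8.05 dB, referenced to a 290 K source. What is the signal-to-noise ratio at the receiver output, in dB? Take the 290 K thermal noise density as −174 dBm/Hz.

Noise floor: N = −174 + 10 log₁₀(B) + NF
10 log₁₀(4.12×10⁸) = 86.15 dB
N = −174 + 86.15 + 8.05 = −79.80 dBm
SNR = P_sig − N = −49.0 − (−79.80) = 30.80 dB → 30.8 dB

30.8 dB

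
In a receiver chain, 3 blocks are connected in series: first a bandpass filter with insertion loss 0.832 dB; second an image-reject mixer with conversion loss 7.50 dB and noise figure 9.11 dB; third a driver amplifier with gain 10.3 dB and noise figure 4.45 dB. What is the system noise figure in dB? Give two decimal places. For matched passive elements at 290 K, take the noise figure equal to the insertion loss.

13.43 dB

Convert to linear (a loss of L dB is a gain of −L dB): F_i = 10^(NF_i/10), G_i = 10^(G_i,dB/10)
  Stage 1: F_1 = 10^(0.832/10) = 1.211, G_1 = 10^(−0.832/10) = 0.8257
  Stage 2: F_2 = 10^(9.11/10) = 8.147, G_2 = 10^(−7.50/10) = 0.1778
  Stage 3: F_3 = 10^(4.45/10) = 2.786, G_3 = 10^(10.3/10) = 10.72
Friis cascade:
  F = 1.211 + (8.147 − 1)/0.8257 + (2.786 − 1)/0.1468 = 22.03
NF = 10 log₁₀(22.03) = 13.43 dB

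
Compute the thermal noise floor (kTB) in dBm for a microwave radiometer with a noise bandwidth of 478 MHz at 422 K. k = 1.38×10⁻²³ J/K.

P_n = kTB = 1.38×10⁻²³ × 422 × 4.78×10⁸ = 2.78×10⁻¹² W
In dBm: 10 log₁₀(2.78×10⁻¹² / 10⁻³) = −85.6 dBm

−85.6 dBm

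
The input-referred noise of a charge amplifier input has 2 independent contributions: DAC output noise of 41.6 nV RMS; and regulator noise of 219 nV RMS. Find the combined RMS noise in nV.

223 nV

Uncorrelated sources add in power (mean-square): V_tot = √(ΣV_i²)
V_tot = √[(4.16×10⁻⁸)² + (2.19×10⁻⁷)²] = 2.23×10⁻⁷ V = 223 nV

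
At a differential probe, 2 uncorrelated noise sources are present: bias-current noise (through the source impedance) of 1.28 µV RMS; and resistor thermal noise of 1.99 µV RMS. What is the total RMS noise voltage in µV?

Uncorrelated sources add in power (mean-square): V_tot = √(ΣV_i²)
V_tot = √[(1.28×10⁻⁶)² + (1.99×10⁻⁶)²] = 2.37×10⁻⁶ V = 2.37 µV

2.37 µV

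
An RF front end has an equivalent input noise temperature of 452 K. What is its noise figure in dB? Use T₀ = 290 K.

F = 1 + T_e/T₀ = 1 + 452/290 = 2.55862
NF = 10 log₁₀(2.55862) = 4.08 dB

4.08 dB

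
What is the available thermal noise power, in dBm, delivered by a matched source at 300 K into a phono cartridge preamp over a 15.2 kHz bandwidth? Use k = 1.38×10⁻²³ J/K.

−132.0 dBm

P_n = kTB = 1.38×10⁻²³ × 300 × 1.52×10⁴ = 6.29×10⁻¹⁷ W
In dBm: 10 log₁₀(6.29×10⁻¹⁷ / 10⁻³) = −132.0 dBm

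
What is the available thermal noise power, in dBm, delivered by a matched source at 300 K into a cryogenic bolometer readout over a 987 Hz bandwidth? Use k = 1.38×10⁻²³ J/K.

P_n = kTB = 1.38×10⁻²³ × 300 × 9.87×10² = 4.09×10⁻¹⁸ W
In dBm: 10 log₁₀(4.09×10⁻¹⁸ / 10⁻³) = −143.9 dBm

−143.9 dBm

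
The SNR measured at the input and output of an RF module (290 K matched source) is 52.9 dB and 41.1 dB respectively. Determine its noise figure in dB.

11.8 dB

NF (dB) = SNR_in(dB) − SNR_out(dB) when the source is at T₀
NF = 52.9 − 41.1 = 11.8 dB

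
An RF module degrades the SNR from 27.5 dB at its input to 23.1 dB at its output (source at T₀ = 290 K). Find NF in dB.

4.4 dB

NF (dB) = SNR_in(dB) − SNR_out(dB) when the source is at T₀
NF = 27.5 − 23.1 = 4.4 dB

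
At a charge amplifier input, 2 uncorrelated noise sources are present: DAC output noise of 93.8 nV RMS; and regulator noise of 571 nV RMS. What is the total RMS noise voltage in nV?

579 nV

Uncorrelated sources add in power (mean-square): V_tot = √(ΣV_i²)
V_tot = √[(9.38×10⁻⁸)² + (5.71×10⁻⁷)²] = 5.79×10⁻⁷ V = 579 nV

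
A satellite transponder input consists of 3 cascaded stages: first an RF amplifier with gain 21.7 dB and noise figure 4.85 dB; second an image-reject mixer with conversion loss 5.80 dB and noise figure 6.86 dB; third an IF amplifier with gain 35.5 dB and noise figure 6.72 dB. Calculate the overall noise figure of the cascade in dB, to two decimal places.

Convert to linear (a loss of L dB is a gain of −L dB): F_i = 10^(NF_i/10), G_i = 10^(G_i,dB/10)
  Stage 1: F_1 = 10^(4.85/10) = 3.055, G_1 = 10^(21.7/10) = 147.9
  Stage 2: F_2 = 10^(6.86/10) = 4.853, G_2 = 10^(−5.80/10) = 0.2630
  Stage 3: F_3 = 10^(6.72/10) = 4.699, G_3 = 10^(35.5/10) = 3548
Friis cascade:
  F = 3.055 + (4.853 − 1)/147.9 + (4.699 − 1)/38.90 = 3.176
NF = 10 log₁₀(3.176) = 5.02 dB

5.02 dB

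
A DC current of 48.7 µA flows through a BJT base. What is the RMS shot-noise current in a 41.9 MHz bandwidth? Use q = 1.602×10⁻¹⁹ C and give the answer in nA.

I_n = √(2qI·B)
2qI·B = 2 × 1.602×10⁻¹⁹ × 4.87×10⁻⁵ × 4.19×10⁷ = 6.54×10⁻¹⁶ A²
I_n = √(6.54×10⁻¹⁶) = 2.56×10⁻⁸ A = 25.6 nA

25.6 nA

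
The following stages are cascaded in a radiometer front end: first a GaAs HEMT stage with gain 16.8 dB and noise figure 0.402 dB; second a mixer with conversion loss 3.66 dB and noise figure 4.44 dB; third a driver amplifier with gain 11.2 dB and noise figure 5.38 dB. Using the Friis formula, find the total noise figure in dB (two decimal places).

0.98 dB

Convert to linear (a loss of L dB is a gain of −L dB): F_i = 10^(NF_i/10), G_i = 10^(G_i,dB/10)
  Stage 1: F_1 = 10^(0.402/10) = 1.097, G_1 = 10^(16.8/10) = 47.86
  Stage 2: F_2 = 10^(4.44/10) = 2.780, G_2 = 10^(−3.66/10) = 0.4305
  Stage 3: F_3 = 10^(5.38/10) = 3.451, G_3 = 10^(11.2/10) = 13.18
Friis cascade:
  F = 1.097 + (2.780 − 1)/47.86 + (3.451 − 1)/20.61 = 1.253
NF = 10 log₁₀(1.253) = 0.98 dB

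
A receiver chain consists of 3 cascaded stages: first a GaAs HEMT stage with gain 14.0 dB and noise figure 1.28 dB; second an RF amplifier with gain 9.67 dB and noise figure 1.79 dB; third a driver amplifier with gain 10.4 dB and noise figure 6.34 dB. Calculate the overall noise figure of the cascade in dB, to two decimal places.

Convert to linear (a loss of L dB is a gain of −L dB): F_i = 10^(NF_i/10), G_i = 10^(G_i,dB/10)
  Stage 1: F_1 = 10^(1.28/10) = 1.343, G_1 = 10^(14.0/10) = 25.12
  Stage 2: F_2 = 10^(1.79/10) = 1.510, G_2 = 10^(9.67/10) = 9.268
  Stage 3: F_3 = 10^(6.34/10) = 4.305, G_3 = 10^(10.4/10) = 10.96
Friis cascade:
  F = 1.343 + (1.510 − 1)/25.12 + (4.305 − 1)/232.8 = 1.377
NF = 10 log₁₀(1.377) = 1.39 dB

1.39 dB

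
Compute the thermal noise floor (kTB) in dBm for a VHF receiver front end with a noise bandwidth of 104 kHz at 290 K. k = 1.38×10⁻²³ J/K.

−123.8 dBm

P_n = kTB = 1.38×10⁻²³ × 290 × 1.04×10⁵ = 4.16×10⁻¹⁶ W
In dBm: 10 log₁₀(4.16×10⁻¹⁶ / 10⁻³) = −123.8 dBm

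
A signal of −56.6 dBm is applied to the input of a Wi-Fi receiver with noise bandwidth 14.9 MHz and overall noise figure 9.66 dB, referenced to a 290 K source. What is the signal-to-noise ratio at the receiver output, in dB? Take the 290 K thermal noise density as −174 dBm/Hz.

36.0 dB

Noise floor: N = −174 + 10 log₁₀(B) + NF
10 log₁₀(1.49×10⁷) = 71.73 dB
N = −174 + 71.73 + 9.66 = −92.61 dBm
SNR = P_sig − N = −56.6 − (−92.61) = 36.01 dB → 36.0 dB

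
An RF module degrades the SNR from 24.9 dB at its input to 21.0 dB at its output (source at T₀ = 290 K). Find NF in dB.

3.9 dB

NF (dB) = SNR_in(dB) − SNR_out(dB) when the source is at T₀
NF = 24.9 − 21.0 = 3.9 dB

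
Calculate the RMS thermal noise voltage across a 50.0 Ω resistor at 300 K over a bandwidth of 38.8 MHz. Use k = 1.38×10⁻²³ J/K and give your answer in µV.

5.67 µV

V_n = √(4kTRB)
4kTRB = 4 × 1.38×10⁻²³ × 300 × 5.00×10¹ × 3.88×10⁷ = 3.21×10⁻¹¹ V²
V_n = √(3.21×10⁻¹¹) = 5.67×10⁻⁶ V = 5.67 µV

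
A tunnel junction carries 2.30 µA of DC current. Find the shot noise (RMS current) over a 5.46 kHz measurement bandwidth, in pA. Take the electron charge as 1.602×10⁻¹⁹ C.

I_n = √(2qI·B)
2qI·B = 2 × 1.602×10⁻¹⁹ × 2.30×10⁻⁶ × 5.46×10³ = 4.02×10⁻²¹ A²
I_n = √(4.02×10⁻²¹) = 6.34×10⁻¹¹ A = 63.4 pA

63.4 pA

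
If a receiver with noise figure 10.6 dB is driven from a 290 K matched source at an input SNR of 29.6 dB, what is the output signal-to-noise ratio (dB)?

By definition F = SNR_in/SNR_out, so in dB: SNR_out = SNR_in − NF
SNR_out = 29.6 − 10.6 = 19.0 dB

19.0 dB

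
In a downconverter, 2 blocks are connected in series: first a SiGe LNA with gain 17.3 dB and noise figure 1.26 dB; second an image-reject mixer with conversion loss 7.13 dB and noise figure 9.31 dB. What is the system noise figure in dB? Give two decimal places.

1.69 dB

Convert to linear (a loss of L dB is a gain of −L dB): F_i = 10^(NF_i/10), G_i = 10^(G_i,dB/10)
  Stage 1: F_1 = 10^(1.26/10) = 1.337, G_1 = 10^(17.3/10) = 53.70
  Stage 2: F_2 = 10^(9.31/10) = 8.531, G_2 = 10^(−7.13/10) = 0.1936
Friis cascade:
  F = 1.337 + (8.531 − 1)/53.70 = 1.477
NF = 10 log₁₀(1.477) = 1.69 dB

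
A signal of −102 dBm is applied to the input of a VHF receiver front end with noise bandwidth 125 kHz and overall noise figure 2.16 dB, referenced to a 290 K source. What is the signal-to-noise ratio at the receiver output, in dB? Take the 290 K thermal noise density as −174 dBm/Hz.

18.9 dB

Noise floor: N = −174 + 10 log₁₀(B) + NF
10 log₁₀(1.25×10⁵) = 50.97 dB
N = −174 + 50.97 + 2.16 = −120.87 dBm
SNR = P_sig − N = −102 − (−120.87) = 18.87 dB → 18.9 dB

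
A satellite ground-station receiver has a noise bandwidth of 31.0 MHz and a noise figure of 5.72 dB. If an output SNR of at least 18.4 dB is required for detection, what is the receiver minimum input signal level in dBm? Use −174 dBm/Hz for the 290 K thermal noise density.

−75.0 dBm

Sensitivity = −174 + 10 log₁₀(B) + NF + SNR_min
= −174 + 74.91 + 5.72 + 18.4
= −74.97 dBm → −75.0 dBm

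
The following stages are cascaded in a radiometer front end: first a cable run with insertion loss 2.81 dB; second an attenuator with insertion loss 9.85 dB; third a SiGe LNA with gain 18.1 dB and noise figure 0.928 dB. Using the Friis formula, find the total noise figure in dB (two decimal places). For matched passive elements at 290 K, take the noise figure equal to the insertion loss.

13.59 dB

Convert to linear (a loss of L dB is a gain of −L dB): F_i = 10^(NF_i/10), G_i = 10^(G_i,dB/10)
  Stage 1: F_1 = 10^(2.81/10) = 1.910, G_1 = 10^(−2.81/10) = 0.5236
  Stage 2: F_2 = 10^(9.85/10) = 9.661, G_2 = 10^(−9.85/10) = 0.1035
  Stage 3: F_3 = 10^(0.928/10) = 1.238, G_3 = 10^(18.1/10) = 64.57
Friis cascade:
  F = 1.910 + (9.661 − 1)/0.5236 + (1.238 − 1)/0.05420 = 22.85
NF = 10 log₁₀(22.85) = 13.59 dB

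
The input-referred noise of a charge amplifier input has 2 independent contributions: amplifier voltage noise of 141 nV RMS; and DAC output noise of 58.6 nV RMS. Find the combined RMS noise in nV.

153 nV

Uncorrelated sources add in power (mean-square): V_tot = √(ΣV_i²)
V_tot = √[(1.41×10⁻⁷)² + (5.86×10⁻⁸)²] = 1.53×10⁻⁷ V = 153 nV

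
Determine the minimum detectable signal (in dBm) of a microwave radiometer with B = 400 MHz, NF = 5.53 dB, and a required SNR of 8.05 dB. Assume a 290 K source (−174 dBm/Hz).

−74.4 dBm

Sensitivity = −174 + 10 log₁₀(B) + NF + SNR_min
= −174 + 86.02 + 5.53 + 8.05
= −74.40 dBm → −74.4 dBm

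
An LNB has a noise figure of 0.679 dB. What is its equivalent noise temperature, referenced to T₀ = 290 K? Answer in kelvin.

F = 10^(0.679/10) = 1.16923
T_e = (F − 1)·T₀ = (1.16923 − 1) × 290 = 49.1 K

49.1 K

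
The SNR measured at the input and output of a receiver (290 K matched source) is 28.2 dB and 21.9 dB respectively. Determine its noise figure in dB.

NF (dB) = SNR_in(dB) − SNR_out(dB) when the source is at T₀
NF = 28.2 − 21.9 = 6.3 dB

6.3 dB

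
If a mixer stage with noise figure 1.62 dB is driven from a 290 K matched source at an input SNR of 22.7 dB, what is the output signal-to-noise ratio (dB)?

21.08 dB

By definition F = SNR_in/SNR_out, so in dB: SNR_out = SNR_in − NF
SNR_out = 22.7 − 1.62 = 21.08 dB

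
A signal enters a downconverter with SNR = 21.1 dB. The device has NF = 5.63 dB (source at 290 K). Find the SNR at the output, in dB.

15.47 dB

By definition F = SNR_in/SNR_out, so in dB: SNR_out = SNR_in − NF
SNR_out = 21.1 − 5.63 = 15.47 dB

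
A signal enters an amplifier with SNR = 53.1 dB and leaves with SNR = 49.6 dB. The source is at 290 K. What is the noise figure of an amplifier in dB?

NF (dB) = SNR_in(dB) − SNR_out(dB) when the source is at T₀
NF = 53.1 − 49.6 = 3.5 dB

3.5 dB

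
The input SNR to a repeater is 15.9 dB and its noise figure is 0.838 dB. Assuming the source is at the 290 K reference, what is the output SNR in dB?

15.062 dB

By definition F = SNR_in/SNR_out, so in dB: SNR_out = SNR_in − NF
SNR_out = 15.9 − 0.838 = 15.062 dB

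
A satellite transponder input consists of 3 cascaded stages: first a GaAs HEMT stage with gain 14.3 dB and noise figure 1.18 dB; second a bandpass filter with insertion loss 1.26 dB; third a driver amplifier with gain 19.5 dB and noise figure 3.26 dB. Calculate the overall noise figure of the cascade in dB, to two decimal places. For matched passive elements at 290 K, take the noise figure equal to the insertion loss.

Convert to linear (a loss of L dB is a gain of −L dB): F_i = 10^(NF_i/10), G_i = 10^(G_i,dB/10)
  Stage 1: F_1 = 10^(1.18/10) = 1.312, G_1 = 10^(14.3/10) = 26.92
  Stage 2: F_2 = 10^(1.26/10) = 1.337, G_2 = 10^(−1.26/10) = 0.7482
  Stage 3: F_3 = 10^(3.26/10) = 2.118, G_3 = 10^(19.5/10) = 89.13
Friis cascade:
  F = 1.312 + (1.337 − 1)/26.92 + (2.118 − 1)/20.14 = 1.380
NF = 10 log₁₀(1.380) = 1.40 dB

1.40 dB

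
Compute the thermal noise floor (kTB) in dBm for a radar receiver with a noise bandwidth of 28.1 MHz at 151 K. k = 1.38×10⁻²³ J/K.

P_n = kTB = 1.38×10⁻²³ × 151 × 2.81×10⁷ = 5.86×10⁻¹⁴ W
In dBm: 10 log₁₀(5.86×10⁻¹⁴ / 10⁻³) = −102.3 dBm

−102.3 dBm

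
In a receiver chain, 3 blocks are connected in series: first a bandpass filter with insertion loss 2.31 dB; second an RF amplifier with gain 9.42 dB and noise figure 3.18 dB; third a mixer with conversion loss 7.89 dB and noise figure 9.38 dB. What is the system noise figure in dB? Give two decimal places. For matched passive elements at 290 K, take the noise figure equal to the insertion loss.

Convert to linear (a loss of L dB is a gain of −L dB): F_i = 10^(NF_i/10), G_i = 10^(G_i,dB/10)
  Stage 1: F_1 = 10^(2.31/10) = 1.702, G_1 = 10^(−2.31/10) = 0.5875
  Stage 2: F_2 = 10^(3.18/10) = 2.080, G_2 = 10^(9.42/10) = 8.750
  Stage 3: F_3 = 10^(9.38/10) = 8.670, G_3 = 10^(−7.89/10) = 0.1626
Friis cascade:
  F = 1.702 + (2.080 − 1)/0.5875 + (8.670 − 1)/5.140 = 5.032
NF = 10 log₁₀(5.032) = 7.02 dB

7.02 dB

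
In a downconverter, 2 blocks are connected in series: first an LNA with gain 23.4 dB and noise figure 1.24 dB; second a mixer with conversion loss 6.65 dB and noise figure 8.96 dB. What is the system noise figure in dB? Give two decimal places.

Convert to linear (a loss of L dB is a gain of −L dB): F_i = 10^(NF_i/10), G_i = 10^(G_i,dB/10)
  Stage 1: F_1 = 10^(1.24/10) = 1.330, G_1 = 10^(23.4/10) = 218.8
  Stage 2: F_2 = 10^(8.96/10) = 7.870, G_2 = 10^(−6.65/10) = 0.2163
Friis cascade:
  F = 1.330 + (7.870 − 1)/218.8 = 1.362
NF = 10 log₁₀(1.362) = 1.34 dB

1.34 dB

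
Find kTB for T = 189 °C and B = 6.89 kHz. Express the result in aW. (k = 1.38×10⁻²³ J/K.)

T = 189 °C + 273.15 = 462.15 K
P_n = kTB = 1.38×10⁻²³ × 462.15 × 6.89×10³ = 4.39×10⁻¹⁷ W = 43.9 aW

43.9 aW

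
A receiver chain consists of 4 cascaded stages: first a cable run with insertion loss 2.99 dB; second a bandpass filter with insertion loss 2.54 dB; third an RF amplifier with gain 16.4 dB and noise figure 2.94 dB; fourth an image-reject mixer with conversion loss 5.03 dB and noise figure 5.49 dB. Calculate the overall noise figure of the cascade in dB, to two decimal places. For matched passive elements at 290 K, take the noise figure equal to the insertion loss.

8.60 dB

Convert to linear (a loss of L dB is a gain of −L dB): F_i = 10^(NF_i/10), G_i = 10^(G_i,dB/10)
  Stage 1: F_1 = 10^(2.99/10) = 1.991, G_1 = 10^(−2.99/10) = 0.5023
  Stage 2: F_2 = 10^(2.54/10) = 1.795, G_2 = 10^(−2.54/10) = 0.5572
  Stage 3: F_3 = 10^(2.94/10) = 1.968, G_3 = 10^(16.4/10) = 43.65
  Stage 4: F_4 = 10^(5.49/10) = 3.540, G_4 = 10^(−5.03/10) = 0.3141
Friis cascade:
  F = 1.991 + (1.795 − 1)/0.5023 + (1.968 − 1)/0.2799 + (3.540 − 1)/12.22 = 7.239
NF = 10 log₁₀(7.239) = 8.60 dB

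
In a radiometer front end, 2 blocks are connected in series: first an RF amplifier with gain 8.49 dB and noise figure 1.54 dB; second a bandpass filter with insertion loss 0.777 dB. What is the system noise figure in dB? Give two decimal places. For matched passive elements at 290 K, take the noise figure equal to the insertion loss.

1.62 dB

Convert to linear (a loss of L dB is a gain of −L dB): F_i = 10^(NF_i/10), G_i = 10^(G_i,dB/10)
  Stage 1: F_1 = 10^(1.54/10) = 1.426, G_1 = 10^(8.49/10) = 7.063
  Stage 2: F_2 = 10^(0.777/10) = 1.196, G_2 = 10^(−0.777/10) = 0.8362
Friis cascade:
  F = 1.426 + (1.196 − 1)/7.063 = 1.453
NF = 10 log₁₀(1.453) = 1.62 dB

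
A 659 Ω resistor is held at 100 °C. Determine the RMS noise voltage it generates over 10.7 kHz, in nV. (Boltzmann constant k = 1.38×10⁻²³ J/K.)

381 nV

T = 100 °C + 273.15 = 373.15 K
V_n = √(4kTRB)
4kTRB = 4 × 1.38×10⁻²³ × 373.15 × 6.59×10² × 1.07×10⁴ = 1.45×10⁻¹³ V²
V_n = √(1.45×10⁻¹³) = 3.81×10⁻⁷ V = 381 nV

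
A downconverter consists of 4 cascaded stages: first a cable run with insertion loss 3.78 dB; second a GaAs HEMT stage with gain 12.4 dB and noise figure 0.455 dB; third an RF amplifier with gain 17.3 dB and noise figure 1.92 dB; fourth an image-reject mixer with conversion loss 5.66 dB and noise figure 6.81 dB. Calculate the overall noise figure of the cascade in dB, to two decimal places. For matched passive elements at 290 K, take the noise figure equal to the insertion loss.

Convert to linear (a loss of L dB is a gain of −L dB): F_i = 10^(NF_i/10), G_i = 10^(G_i,dB/10)
  Stage 1: F_1 = 10^(3.78/10) = 2.388, G_1 = 10^(−3.78/10) = 0.4188
  Stage 2: F_2 = 10^(0.455/10) = 1.110, G_2 = 10^(12.4/10) = 17.38
  Stage 3: F_3 = 10^(1.92/10) = 1.556, G_3 = 10^(17.3/10) = 53.70
  Stage 4: F_4 = 10^(6.81/10) = 4.797, G_4 = 10^(−5.66/10) = 0.2716
Friis cascade:
  F = 2.388 + (1.110 − 1)/0.4188 + (1.556 − 1)/7.278 + (4.797 − 1)/390.8 = 2.738
NF = 10 log₁₀(2.738) = 4.37 dB

4.37 dB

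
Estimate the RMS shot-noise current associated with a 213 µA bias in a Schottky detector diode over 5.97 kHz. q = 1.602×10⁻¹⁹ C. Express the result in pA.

638 pA

I_n = √(2qI·B)
2qI·B = 2 × 1.602×10⁻¹⁹ × 2.13×10⁻⁴ × 5.97×10³ = 4.07×10⁻¹⁹ A²
I_n = √(4.07×10⁻¹⁹) = 6.38×10⁻¹⁰ A = 638 pA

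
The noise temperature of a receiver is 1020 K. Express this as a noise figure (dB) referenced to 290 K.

F = 1 + T_e/T₀ = 1 + 1020/290 = 4.51724
NF = 10 log₁₀(4.51724) = 6.55 dB

6.55 dB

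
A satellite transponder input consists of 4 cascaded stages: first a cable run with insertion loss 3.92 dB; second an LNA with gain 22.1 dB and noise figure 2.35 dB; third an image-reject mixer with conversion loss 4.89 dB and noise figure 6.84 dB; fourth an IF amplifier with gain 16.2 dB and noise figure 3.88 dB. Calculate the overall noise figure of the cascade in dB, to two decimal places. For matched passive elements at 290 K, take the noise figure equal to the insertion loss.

6.40 dB

Convert to linear (a loss of L dB is a gain of −L dB): F_i = 10^(NF_i/10), G_i = 10^(G_i,dB/10)
  Stage 1: F_1 = 10^(3.92/10) = 2.466, G_1 = 10^(−3.92/10) = 0.4055
  Stage 2: F_2 = 10^(2.35/10) = 1.718, G_2 = 10^(22.1/10) = 162.2
  Stage 3: F_3 = 10^(6.84/10) = 4.831, G_3 = 10^(−4.89/10) = 0.3243
  Stage 4: F_4 = 10^(3.88/10) = 2.443, G_4 = 10^(16.2/10) = 41.69
Friis cascade:
  F = 2.466 + (1.718 − 1)/0.4055 + (4.831 − 1)/65.77 + (2.443 − 1)/21.33 = 4.362
NF = 10 log₁₀(4.362) = 6.40 dB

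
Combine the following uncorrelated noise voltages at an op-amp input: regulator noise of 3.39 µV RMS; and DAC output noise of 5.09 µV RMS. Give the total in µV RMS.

Uncorrelated sources add in power (mean-square): V_tot = √(ΣV_i²)
V_tot = √[(3.39×10⁻⁶)² + (5.09×10⁻⁶)²] = 6.12×10⁻⁶ V = 6.12 µV

6.12 µV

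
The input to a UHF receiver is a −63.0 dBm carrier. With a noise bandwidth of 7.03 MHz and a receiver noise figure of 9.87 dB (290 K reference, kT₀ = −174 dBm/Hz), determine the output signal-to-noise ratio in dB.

Noise floor: N = −174 + 10 log₁₀(B) + NF
10 log₁₀(7.03×10⁶) = 68.47 dB
N = −174 + 68.47 + 9.87 = −95.66 dBm
SNR = P_sig − N = −63.0 − (−95.66) = 32.66 dB → 32.7 dB

32.7 dB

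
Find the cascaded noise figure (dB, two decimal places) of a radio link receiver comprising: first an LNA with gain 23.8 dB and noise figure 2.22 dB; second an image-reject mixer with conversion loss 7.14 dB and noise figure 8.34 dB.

Convert to linear (a loss of L dB is a gain of −L dB): F_i = 10^(NF_i/10), G_i = 10^(G_i,dB/10)
  Stage 1: F_1 = 10^(2.22/10) = 1.667, G_1 = 10^(23.8/10) = 239.9
  Stage 2: F_2 = 10^(8.34/10) = 6.823, G_2 = 10^(−7.14/10) = 0.1932
Friis cascade:
  F = 1.667 + (6.823 − 1)/239.9 = 1.692
NF = 10 log₁₀(1.692) = 2.28 dB

2.28 dB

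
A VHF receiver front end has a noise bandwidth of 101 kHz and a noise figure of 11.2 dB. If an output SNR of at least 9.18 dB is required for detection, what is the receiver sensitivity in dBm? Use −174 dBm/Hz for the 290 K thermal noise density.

Sensitivity = −174 + 10 log₁₀(B) + NF + SNR_min
= −174 + 50.04 + 11.2 + 9.18
= −103.58 dBm → −103.6 dBm

−103.6 dBm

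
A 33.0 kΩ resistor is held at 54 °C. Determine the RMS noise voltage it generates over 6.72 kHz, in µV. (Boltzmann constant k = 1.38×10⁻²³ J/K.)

T = 54 °C + 273.15 = 327.15 K
V_n = √(4kTRB)
4kTRB = 4 × 1.38×10⁻²³ × 327.15 × 3.30×10⁴ × 6.72×10³ = 4.00×10⁻¹² V²
V_n = √(4.00×10⁻¹²) = 2.00×10⁻⁶ V = 2.00 µV

2.00 µV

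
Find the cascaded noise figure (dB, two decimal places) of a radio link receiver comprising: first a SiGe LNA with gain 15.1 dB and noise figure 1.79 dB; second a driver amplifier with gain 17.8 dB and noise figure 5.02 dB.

Convert to linear (a loss of L dB is a gain of −L dB): F_i = 10^(NF_i/10), G_i = 10^(G_i,dB/10)
  Stage 1: F_1 = 10^(1.79/10) = 1.510, G_1 = 10^(15.1/10) = 32.36
  Stage 2: F_2 = 10^(5.02/10) = 3.177, G_2 = 10^(17.8/10) = 60.26
Friis cascade:
  F = 1.510 + (3.177 − 1)/32.36 = 1.577
NF = 10 log₁₀(1.577) = 1.98 dB

1.98 dB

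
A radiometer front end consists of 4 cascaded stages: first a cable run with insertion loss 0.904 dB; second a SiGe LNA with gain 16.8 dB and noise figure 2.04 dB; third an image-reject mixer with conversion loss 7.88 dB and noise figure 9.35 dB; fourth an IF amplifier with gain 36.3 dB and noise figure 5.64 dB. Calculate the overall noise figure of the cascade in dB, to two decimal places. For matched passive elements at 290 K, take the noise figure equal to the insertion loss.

4.13 dB

Convert to linear (a loss of L dB is a gain of −L dB): F_i = 10^(NF_i/10), G_i = 10^(G_i,dB/10)
  Stage 1: F_1 = 10^(0.904/10) = 1.231, G_1 = 10^(−0.904/10) = 0.8121
  Stage 2: F_2 = 10^(2.04/10) = 1.600, G_2 = 10^(16.8/10) = 47.86
  Stage 3: F_3 = 10^(9.35/10) = 8.610, G_3 = 10^(−7.88/10) = 0.1629
  Stage 4: F_4 = 10^(5.64/10) = 3.664, G_4 = 10^(36.3/10) = 4266
Friis cascade:
  F = 1.231 + (1.600 − 1)/0.8121 + (8.610 − 1)/38.87 + (3.664 − 1)/6.333 = 2.586
NF = 10 log₁₀(2.586) = 4.13 dB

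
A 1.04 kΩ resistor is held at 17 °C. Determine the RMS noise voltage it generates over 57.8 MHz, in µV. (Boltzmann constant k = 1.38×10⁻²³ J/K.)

T = 17 °C + 273.15 = 290.15 K
V_n = √(4kTRB)
4kTRB = 4 × 1.38×10⁻²³ × 290.15 × 1.04×10³ × 5.78×10⁷ = 9.63×10⁻¹⁰ V²
V_n = √(9.63×10⁻¹⁰) = 3.10×10⁻⁵ V = 31.0 µV

31.0 µV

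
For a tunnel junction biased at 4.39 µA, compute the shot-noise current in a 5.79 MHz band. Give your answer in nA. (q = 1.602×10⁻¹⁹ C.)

2.85 nA

I_n = √(2qI·B)
2qI·B = 2 × 1.602×10⁻¹⁹ × 4.39×10⁻⁶ × 5.79×10⁶ = 8.14×10⁻¹⁸ A²
I_n = √(8.14×10⁻¹⁸) = 2.85×10⁻⁹ A = 2.85 nA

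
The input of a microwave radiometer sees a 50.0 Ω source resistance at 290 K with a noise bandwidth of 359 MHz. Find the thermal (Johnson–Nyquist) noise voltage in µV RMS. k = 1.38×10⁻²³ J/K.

17.0 µV

V_n = √(4kTRB)
4kTRB = 4 × 1.38×10⁻²³ × 290 × 5.00×10¹ × 3.59×10⁸ = 2.87×10⁻¹⁰ V²
V_n = √(2.87×10⁻¹⁰) = 1.70×10⁻⁵ V = 17.0 µV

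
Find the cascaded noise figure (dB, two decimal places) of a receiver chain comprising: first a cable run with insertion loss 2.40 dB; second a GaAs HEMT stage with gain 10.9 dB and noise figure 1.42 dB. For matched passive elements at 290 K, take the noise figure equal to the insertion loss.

3.82 dB

Convert to linear (a loss of L dB is a gain of −L dB): F_i = 10^(NF_i/10), G_i = 10^(G_i,dB/10)
  Stage 1: F_1 = 10^(2.40/10) = 1.738, G_1 = 10^(−2.40/10) = 0.5754
  Stage 2: F_2 = 10^(1.42/10) = 1.387, G_2 = 10^(10.9/10) = 12.30
Friis cascade:
  F = 1.738 + (1.387 − 1)/0.5754 = 2.410
NF = 10 log₁₀(2.410) = 3.82 dB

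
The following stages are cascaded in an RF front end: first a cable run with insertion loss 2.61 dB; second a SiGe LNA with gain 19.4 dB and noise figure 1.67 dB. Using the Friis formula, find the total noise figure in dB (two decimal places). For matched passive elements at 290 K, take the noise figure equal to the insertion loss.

Convert to linear (a loss of L dB is a gain of −L dB): F_i = 10^(NF_i/10), G_i = 10^(G_i,dB/10)
  Stage 1: F_1 = 10^(2.61/10) = 1.824, G_1 = 10^(−2.61/10) = 0.5483
  Stage 2: F_2 = 10^(1.67/10) = 1.469, G_2 = 10^(19.4/10) = 87.10
Friis cascade:
  F = 1.824 + (1.469 − 1)/0.5483 = 2.679
NF = 10 log₁₀(2.679) = 4.28 dB

4.28 dB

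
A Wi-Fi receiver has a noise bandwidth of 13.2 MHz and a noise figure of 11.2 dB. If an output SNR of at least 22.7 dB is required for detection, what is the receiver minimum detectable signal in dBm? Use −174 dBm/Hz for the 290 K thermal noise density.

−68.9 dBm

Sensitivity = −174 + 10 log₁₀(B) + NF + SNR_min
= −174 + 71.21 + 11.2 + 22.7
= −68.89 dBm → −68.9 dBm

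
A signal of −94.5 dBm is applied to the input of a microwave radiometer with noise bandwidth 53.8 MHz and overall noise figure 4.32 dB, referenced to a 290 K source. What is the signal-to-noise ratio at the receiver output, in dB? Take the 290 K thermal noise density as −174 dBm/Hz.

−2.1 dB

Noise floor: N = −174 + 10 log₁₀(B) + NF
10 log₁₀(5.38×10⁷) = 77.31 dB
N = −174 + 77.31 + 4.32 = −92.37 dBm
SNR = P_sig − N = −94.5 − (−92.37) = −2.13 dB → −2.1 dB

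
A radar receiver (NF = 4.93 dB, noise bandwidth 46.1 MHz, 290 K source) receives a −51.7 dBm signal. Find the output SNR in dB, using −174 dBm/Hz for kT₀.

Noise floor: N = −174 + 10 log₁₀(B) + NF
10 log₁₀(4.61×10⁷) = 76.64 dB
N = −174 + 76.64 + 4.93 = −92.43 dBm
SNR = P_sig − N = −51.7 − (−92.43) = 40.73 dB → 40.7 dB

40.7 dB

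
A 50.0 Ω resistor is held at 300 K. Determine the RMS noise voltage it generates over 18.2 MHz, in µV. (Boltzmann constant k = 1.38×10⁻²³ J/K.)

V_n = √(4kTRB)
4kTRB = 4 × 1.38×10⁻²³ × 300 × 5.00×10¹ × 1.82×10⁷ = 1.51×10⁻¹¹ V²
V_n = √(1.51×10⁻¹¹) = 3.88×10⁻⁶ V = 3.88 µV

3.88 µV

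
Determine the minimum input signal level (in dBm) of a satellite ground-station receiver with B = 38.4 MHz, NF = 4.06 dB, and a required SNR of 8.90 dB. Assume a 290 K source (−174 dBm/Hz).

Sensitivity = −174 + 10 log₁₀(B) + NF + SNR_min
= −174 + 75.84 + 4.06 + 8.90
= −85.20 dBm → −85.2 dBm

−85.2 dBm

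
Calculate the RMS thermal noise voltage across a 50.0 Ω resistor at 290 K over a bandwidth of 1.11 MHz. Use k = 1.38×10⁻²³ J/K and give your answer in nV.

V_n = √(4kTRB)
4kTRB = 4 × 1.38×10⁻²³ × 290 × 5.00×10¹ × 1.11×10⁶ = 8.88×10⁻¹³ V²
V_n = √(8.88×10⁻¹³) = 9.43×10⁻⁷ V = 943 nV

943 nV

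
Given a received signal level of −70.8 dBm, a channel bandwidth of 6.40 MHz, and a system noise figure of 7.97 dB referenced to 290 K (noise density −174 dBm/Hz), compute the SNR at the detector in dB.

27.2 dB

Noise floor: N = −174 + 10 log₁₀(B) + NF
10 log₁₀(6.40×10⁶) = 68.06 dB
N = −174 + 68.06 + 7.97 = −97.97 dBm
SNR = P_sig − N = −70.8 − (−97.97) = 27.17 dB → 27.2 dB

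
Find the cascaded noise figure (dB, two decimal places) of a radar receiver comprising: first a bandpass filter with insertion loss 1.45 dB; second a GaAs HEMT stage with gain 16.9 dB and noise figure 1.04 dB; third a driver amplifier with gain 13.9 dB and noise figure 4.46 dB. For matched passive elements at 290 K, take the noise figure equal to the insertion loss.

2.61 dB

Convert to linear (a loss of L dB is a gain of −L dB): F_i = 10^(NF_i/10), G_i = 10^(G_i,dB/10)
  Stage 1: F_1 = 10^(1.45/10) = 1.396, G_1 = 10^(−1.45/10) = 0.7161
  Stage 2: F_2 = 10^(1.04/10) = 1.271, G_2 = 10^(16.9/10) = 48.98
  Stage 3: F_3 = 10^(4.46/10) = 2.793, G_3 = 10^(13.9/10) = 24.55
Friis cascade:
  F = 1.396 + (1.271 − 1)/0.7161 + (2.793 − 1)/35.08 = 1.825
NF = 10 log₁₀(1.825) = 2.61 dB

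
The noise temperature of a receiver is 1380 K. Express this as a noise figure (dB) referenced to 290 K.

7.60 dB

F = 1 + T_e/T₀ = 1 + 1380/290 = 5.75862
NF = 10 log₁₀(5.75862) = 7.60 dB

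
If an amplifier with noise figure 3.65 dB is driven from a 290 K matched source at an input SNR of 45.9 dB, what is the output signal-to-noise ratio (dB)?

42.25 dB

By definition F = SNR_in/SNR_out, so in dB: SNR_out = SNR_in − NF
SNR_out = 45.9 − 3.65 = 42.25 dB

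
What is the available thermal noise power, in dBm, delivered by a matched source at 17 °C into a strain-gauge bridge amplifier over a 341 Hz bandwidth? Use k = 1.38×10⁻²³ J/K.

T = 17 °C + 273.15 = 290.15 K
P_n = kTB = 1.38×10⁻²³ × 290.15 × 3.41×10² = 1.37×10⁻¹⁸ W
In dBm: 10 log₁₀(1.37×10⁻¹⁸ / 10⁻³) = −148.6 dBm

−148.6 dBm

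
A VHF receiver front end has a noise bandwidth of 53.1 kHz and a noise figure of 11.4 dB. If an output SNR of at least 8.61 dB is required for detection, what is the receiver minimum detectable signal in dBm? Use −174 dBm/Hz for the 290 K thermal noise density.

−106.7 dBm

Sensitivity = −174 + 10 log₁₀(B) + NF + SNR_min
= −174 + 47.25 + 11.4 + 8.61
= −106.74 dBm → −106.7 dBm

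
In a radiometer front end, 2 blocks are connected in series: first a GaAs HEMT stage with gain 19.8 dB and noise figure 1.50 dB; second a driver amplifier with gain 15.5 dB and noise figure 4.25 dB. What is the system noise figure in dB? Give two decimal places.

Convert to linear (a loss of L dB is a gain of −L dB): F_i = 10^(NF_i/10), G_i = 10^(G_i,dB/10)
  Stage 1: F_1 = 10^(1.50/10) = 1.413, G_1 = 10^(19.8/10) = 95.50
  Stage 2: F_2 = 10^(4.25/10) = 2.661, G_2 = 10^(15.5/10) = 35.48
Friis cascade:
  F = 1.413 + (2.661 − 1)/95.50 = 1.430
NF = 10 log₁₀(1.430) = 1.55 dB

1.55 dB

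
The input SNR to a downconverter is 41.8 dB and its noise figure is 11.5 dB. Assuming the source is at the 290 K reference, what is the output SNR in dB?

By definition F = SNR_in/SNR_out, so in dB: SNR_out = SNR_in − NF
SNR_out = 41.8 − 11.5 = 30.3 dB

30.3 dB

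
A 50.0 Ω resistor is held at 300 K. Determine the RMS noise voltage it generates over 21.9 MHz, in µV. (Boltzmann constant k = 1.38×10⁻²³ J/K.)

4.26 µV

V_n = √(4kTRB)
4kTRB = 4 × 1.38×10⁻²³ × 300 × 5.00×10¹ × 2.19×10⁷ = 1.81×10⁻¹¹ V²
V_n = √(1.81×10⁻¹¹) = 4.26×10⁻⁶ V = 4.26 µV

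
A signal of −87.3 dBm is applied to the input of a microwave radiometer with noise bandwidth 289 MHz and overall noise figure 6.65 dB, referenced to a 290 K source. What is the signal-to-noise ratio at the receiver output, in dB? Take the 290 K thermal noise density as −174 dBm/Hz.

Noise floor: N = −174 + 10 log₁₀(B) + NF
10 log₁₀(2.89×10⁸) = 84.61 dB
N = −174 + 84.61 + 6.65 = −82.74 dBm
SNR = P_sig − N = −87.3 − (−82.74) = −4.56 dB → −4.6 dB

−4.6 dB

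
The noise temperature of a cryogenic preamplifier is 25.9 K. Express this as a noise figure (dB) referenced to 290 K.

F = 1 + T_e/T₀ = 1 + 25.9/290 = 1.08931
NF = 10 log₁₀(1.08931) = 0.372 dB

0.372 dB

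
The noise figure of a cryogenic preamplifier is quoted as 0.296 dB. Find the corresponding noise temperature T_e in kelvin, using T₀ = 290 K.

F = 10^(0.296/10) = 1.07053
T_e = (F − 1)·T₀ = (1.07053 − 1) × 290 = 20.5 K

20.5 K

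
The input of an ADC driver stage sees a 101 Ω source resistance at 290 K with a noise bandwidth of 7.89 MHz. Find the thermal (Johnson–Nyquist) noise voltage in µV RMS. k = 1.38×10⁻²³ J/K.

3.57 µV

V_n = √(4kTRB)
4kTRB = 4 × 1.38×10⁻²³ × 290 × 1.01×10² × 7.89×10⁶ = 1.28×10⁻¹¹ V²
V_n = √(1.28×10⁻¹¹) = 3.57×10⁻⁶ V = 3.57 µV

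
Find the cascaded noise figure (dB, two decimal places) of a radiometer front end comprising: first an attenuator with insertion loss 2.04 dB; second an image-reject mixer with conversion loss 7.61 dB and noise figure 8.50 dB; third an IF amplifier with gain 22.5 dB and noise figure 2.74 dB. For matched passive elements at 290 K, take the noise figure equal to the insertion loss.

Convert to linear (a loss of L dB is a gain of −L dB): F_i = 10^(NF_i/10), G_i = 10^(G_i,dB/10)
  Stage 1: F_1 = 10^(2.04/10) = 1.600, G_1 = 10^(−2.04/10) = 0.6252
  Stage 2: F_2 = 10^(8.50/10) = 7.079, G_2 = 10^(−7.61/10) = 0.1734
  Stage 3: F_3 = 10^(2.74/10) = 1.879, G_3 = 10^(22.5/10) = 177.8
Friis cascade:
  F = 1.600 + (7.079 − 1)/0.6252 + (1.879 − 1)/0.1084 = 19.44
NF = 10 log₁₀(19.44) = 12.89 dB

12.89 dB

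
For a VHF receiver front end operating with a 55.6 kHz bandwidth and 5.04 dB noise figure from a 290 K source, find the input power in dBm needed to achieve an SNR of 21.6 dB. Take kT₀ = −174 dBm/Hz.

−99.9 dBm

Sensitivity = −174 + 10 log₁₀(B) + NF + SNR_min
= −174 + 47.45 + 5.04 + 21.6
= −99.91 dBm → −99.9 dBm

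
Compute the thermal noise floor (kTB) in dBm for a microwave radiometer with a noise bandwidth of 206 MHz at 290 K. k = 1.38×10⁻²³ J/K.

−90.8 dBm

P_n = kTB = 1.38×10⁻²³ × 290 × 2.06×10⁸ = 8.24×10⁻¹³ W
In dBm: 10 log₁₀(8.24×10⁻¹³ / 10⁻³) = −90.8 dBm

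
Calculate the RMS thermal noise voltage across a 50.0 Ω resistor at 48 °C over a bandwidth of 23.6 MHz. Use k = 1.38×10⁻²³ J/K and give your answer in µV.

T = 48 °C + 273.15 = 321.15 K
V_n = √(4kTRB)
4kTRB = 4 × 1.38×10⁻²³ × 321.15 × 5.00×10¹ × 2.36×10⁷ = 2.09×10⁻¹¹ V²
V_n = √(2.09×10⁻¹¹) = 4.57×10⁻⁶ V = 4.57 µV

4.57 µV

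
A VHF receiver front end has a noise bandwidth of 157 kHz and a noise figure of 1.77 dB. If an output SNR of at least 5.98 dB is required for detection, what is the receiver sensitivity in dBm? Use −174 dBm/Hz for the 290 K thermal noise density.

−114.3 dBm

Sensitivity = −174 + 10 log₁₀(B) + NF + SNR_min
= −174 + 51.96 + 1.77 + 5.98
= −114.29 dBm → −114.3 dBm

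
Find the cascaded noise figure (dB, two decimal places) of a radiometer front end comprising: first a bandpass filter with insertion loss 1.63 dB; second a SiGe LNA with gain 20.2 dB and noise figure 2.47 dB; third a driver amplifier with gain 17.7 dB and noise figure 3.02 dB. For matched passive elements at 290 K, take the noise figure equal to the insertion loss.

4.12 dB

Convert to linear (a loss of L dB is a gain of −L dB): F_i = 10^(NF_i/10), G_i = 10^(G_i,dB/10)
  Stage 1: F_1 = 10^(1.63/10) = 1.455, G_1 = 10^(−1.63/10) = 0.6871
  Stage 2: F_2 = 10^(2.47/10) = 1.766, G_2 = 10^(20.2/10) = 104.7
  Stage 3: F_3 = 10^(3.02/10) = 2.004, G_3 = 10^(17.7/10) = 58.88
Friis cascade:
  F = 1.455 + (1.766 − 1)/0.6871 + (2.004 − 1)/71.94 = 2.584
NF = 10 log₁₀(2.584) = 4.12 dB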